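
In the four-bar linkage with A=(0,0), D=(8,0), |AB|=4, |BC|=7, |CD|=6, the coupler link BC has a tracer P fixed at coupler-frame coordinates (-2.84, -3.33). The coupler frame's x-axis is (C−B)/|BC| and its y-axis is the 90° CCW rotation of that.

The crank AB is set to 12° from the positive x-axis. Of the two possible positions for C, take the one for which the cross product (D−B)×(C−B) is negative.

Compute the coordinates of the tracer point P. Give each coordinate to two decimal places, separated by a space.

A=(0,0), D=(8.00,0)
B = A + 4.00·(cos12°, sin12°) = (3.9126, 0.8316)
|BD| = 4.1712
circle(B,7.00) ∩ circle(D,6.00): a=3.6439, h=5.9768
  candidates: C₊=(8.6750,5.9619) cross=24.930; C₋=(6.2917,-5.7517) cross=-24.930
  mode - wants cross < 0 → take C=(6.2917,-5.7517) (cross=-24.930)
ex = (C−B)/|BC| = (0.3399,-0.9405); ey = (0.9405,0.3399)
P = B + -2.84·ex + -3.33·ey = (-0.1844,2.3708)

-0.18 2.37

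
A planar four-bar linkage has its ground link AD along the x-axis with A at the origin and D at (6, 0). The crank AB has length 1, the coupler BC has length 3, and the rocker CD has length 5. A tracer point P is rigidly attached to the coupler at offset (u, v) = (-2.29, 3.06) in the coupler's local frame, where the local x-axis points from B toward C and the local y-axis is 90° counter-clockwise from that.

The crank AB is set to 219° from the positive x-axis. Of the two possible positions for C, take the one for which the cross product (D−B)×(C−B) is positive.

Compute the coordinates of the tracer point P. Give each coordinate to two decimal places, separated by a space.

A=(0,0), D=(6.00,0)
B = A + 1.00·(cos219°, sin219°) = (-0.7771, -0.6293)
|BD| = 6.8063
circle(B,3.00) ∩ circle(D,5.00): a=2.2278, h=2.0092
  candidates: C₊=(1.2553,1.5773) cross=13.675; C₋=(1.6269,-2.4240) cross=-13.675
  mode + wants cross > 0 → take C=(1.2553,1.5773) (cross=13.675)
ex = (C−B)/|BC| = (0.6775,0.7355); ey = (-0.7355,0.6775)
P = B + -2.29·ex + 3.06·ey = (-4.5793,-0.2406)

-4.58 -0.24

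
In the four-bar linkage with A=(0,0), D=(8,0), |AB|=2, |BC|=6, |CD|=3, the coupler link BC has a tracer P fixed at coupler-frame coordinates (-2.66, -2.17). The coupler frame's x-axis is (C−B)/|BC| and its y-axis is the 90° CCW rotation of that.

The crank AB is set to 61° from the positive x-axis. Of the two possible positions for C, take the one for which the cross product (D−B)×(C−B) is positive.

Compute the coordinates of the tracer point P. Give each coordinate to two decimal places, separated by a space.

A=(0,0), D=(8.00,0)
B = A + 2.00·(cos61°, sin61°) = (0.9696, 1.7492)
|BD| = 7.2447
circle(B,6.00) ∩ circle(D,3.00): a=5.4858, h=2.4303
  candidates: C₊=(6.8799,2.7830) cross=17.607; C₋=(5.7063,-1.9337) cross=-17.607
  mode + wants cross > 0 → take C=(6.8799,2.7830) (cross=17.607)
ex = (C−B)/|BC| = (0.9850,0.1723); ey = (-0.1723,0.9850)
P = B + -2.66·ex + -2.17·ey = (-1.2767,-0.8466)

-1.28 -0.85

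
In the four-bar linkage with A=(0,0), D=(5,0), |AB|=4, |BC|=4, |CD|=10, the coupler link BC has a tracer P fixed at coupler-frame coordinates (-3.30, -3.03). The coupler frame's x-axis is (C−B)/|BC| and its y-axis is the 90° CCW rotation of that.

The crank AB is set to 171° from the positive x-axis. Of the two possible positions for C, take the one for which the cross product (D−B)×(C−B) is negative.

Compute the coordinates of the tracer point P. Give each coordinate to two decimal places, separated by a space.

A=(0,0), D=(5.00,0)
B = A + 4.00·(cos171°, sin171°) = (-3.9508, 0.6257)
|BD| = 8.9726
circle(B,4.00) ∩ circle(D,10.00): a=-0.1946, h=3.9953
  candidates: C₊=(-3.8663,4.6248) cross=35.848; C₋=(-4.4235,-3.3462) cross=-35.848
  mode - wants cross < 0 → take C=(-4.4235,-3.3462) (cross=-35.848)
ex = (C−B)/|BC| = (-0.1182,-0.9930); ey = (0.9930,-0.1182)
P = B + -3.30·ex + -3.03·ey = (-6.5695,4.2607)

-6.57 4.26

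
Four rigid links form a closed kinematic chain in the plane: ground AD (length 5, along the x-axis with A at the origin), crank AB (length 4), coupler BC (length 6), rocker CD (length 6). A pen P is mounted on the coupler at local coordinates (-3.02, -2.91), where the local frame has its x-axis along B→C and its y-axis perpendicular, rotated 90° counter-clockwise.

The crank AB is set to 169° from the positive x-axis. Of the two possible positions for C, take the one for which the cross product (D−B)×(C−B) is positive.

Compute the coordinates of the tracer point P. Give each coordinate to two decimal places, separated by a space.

A=(0,0), D=(5.00,0)
B = A + 4.00·(cos169°, sin169°) = (-3.9265, 0.7632)
|BD| = 8.9591
circle(B,6.00) ∩ circle(D,6.00): a=4.4795, h=3.9917
  candidates: C₊=(0.8768,4.3588) cross=35.762; C₋=(0.1967,-3.5956) cross=-35.762
  mode + wants cross > 0 → take C=(0.8768,4.3588) (cross=35.762)
ex = (C−B)/|BC| = (0.8006,0.5993); ey = (-0.5993,0.8006)
P = B + -3.02·ex + -2.91·ey = (-4.6003,-3.3761)

-4.60 -3.38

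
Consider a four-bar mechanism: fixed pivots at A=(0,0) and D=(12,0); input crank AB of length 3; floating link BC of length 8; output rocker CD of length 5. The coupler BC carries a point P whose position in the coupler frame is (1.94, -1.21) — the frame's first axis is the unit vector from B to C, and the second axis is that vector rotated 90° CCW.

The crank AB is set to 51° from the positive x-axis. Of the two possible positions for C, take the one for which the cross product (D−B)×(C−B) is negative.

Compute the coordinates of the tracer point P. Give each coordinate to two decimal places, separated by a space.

2.56 0.15

A=(0,0), D=(12.00,0)
B = A + 3.00·(cos51°, sin51°) = (1.8880, 2.3314)
|BD| = 10.3773
circle(B,8.00) ∩ circle(D,5.00): a=7.0678, h=3.7479
  candidates: C₊=(9.6171,4.3956) cross=38.893; C₋=(7.9330,-2.9085) cross=-38.893
  mode - wants cross < 0 → take C=(7.9330,-2.9085) (cross=-38.893)
ex = (C−B)/|BC| = (0.7556,-0.6550); ey = (0.6550,0.7556)
P = B + 1.94·ex + -1.21·ey = (2.5613,0.1464)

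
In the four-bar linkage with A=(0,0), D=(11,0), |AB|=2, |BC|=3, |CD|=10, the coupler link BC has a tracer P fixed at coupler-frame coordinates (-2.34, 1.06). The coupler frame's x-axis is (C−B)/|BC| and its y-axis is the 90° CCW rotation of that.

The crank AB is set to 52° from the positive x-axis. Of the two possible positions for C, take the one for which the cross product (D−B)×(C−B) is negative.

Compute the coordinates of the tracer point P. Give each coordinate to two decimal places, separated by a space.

2.39 3.87

A=(0,0), D=(11.00,0)
B = A + 2.00·(cos52°, sin52°) = (1.2313, 1.5760)
|BD| = 9.8950
circle(B,3.00) ∩ circle(D,10.00): a=0.3492, h=2.9796
  candidates: C₊=(2.0507,4.4620) cross=29.483; C₋=(1.1015,-1.4212) cross=-29.483
  mode - wants cross < 0 → take C=(1.1015,-1.4212) (cross=-29.483)
ex = (C−B)/|BC| = (-0.0433,-0.9991); ey = (0.9991,-0.0433)
P = B + -2.34·ex + 1.06·ey = (2.3916,3.8680)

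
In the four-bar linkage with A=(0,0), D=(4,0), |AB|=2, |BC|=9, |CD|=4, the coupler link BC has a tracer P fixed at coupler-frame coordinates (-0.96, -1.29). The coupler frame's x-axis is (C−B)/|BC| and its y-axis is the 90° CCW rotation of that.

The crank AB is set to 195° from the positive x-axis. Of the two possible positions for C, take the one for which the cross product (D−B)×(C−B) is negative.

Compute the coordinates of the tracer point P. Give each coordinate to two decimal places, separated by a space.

-3.20 -1.51

A=(0,0), D=(4.00,0)
B = A + 2.00·(cos195°, sin195°) = (-1.9319, -0.5176)
|BD| = 5.9544
circle(B,9.00) ∩ circle(D,4.00): a=8.4354, h=3.1377
  candidates: C₊=(6.1988,3.3415) cross=18.683; C₋=(6.7443,-2.9101) cross=-18.683
  mode - wants cross < 0 → take C=(6.7443,-2.9101) (cross=-18.683)
ex = (C−B)/|BC| = (0.9640,-0.2658); ey = (0.2658,0.9640)
P = B + -0.96·ex + -1.29·ey = (-3.2002,-1.5060)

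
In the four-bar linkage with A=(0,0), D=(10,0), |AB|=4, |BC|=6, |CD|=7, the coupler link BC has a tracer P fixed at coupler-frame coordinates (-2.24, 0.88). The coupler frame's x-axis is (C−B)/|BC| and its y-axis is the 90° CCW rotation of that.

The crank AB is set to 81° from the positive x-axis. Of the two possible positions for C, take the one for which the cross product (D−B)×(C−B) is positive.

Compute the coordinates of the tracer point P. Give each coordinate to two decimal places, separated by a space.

A=(0,0), D=(10.00,0)
B = A + 4.00·(cos81°, sin81°) = (0.6257, 3.9508)
|BD| = 10.1728
circle(B,6.00) ∩ circle(D,7.00): a=4.4474, h=4.0275
  candidates: C₊=(6.2882,5.9349) cross=40.970; C₋=(3.1599,-1.4878) cross=-40.970
  mode + wants cross > 0 → take C=(6.2882,5.9349) (cross=40.970)
ex = (C−B)/|BC| = (0.9437,0.3307); ey = (-0.3307,0.9437)
P = B + -2.24·ex + 0.88·ey = (-1.7792,4.0405)

-1.78 4.04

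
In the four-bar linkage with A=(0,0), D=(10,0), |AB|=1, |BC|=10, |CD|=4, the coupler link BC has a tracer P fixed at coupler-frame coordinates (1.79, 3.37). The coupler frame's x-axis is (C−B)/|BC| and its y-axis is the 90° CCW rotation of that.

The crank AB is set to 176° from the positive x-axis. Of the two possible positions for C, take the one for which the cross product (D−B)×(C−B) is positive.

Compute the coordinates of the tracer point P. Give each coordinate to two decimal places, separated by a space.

-0.53 3.86

A=(0,0), D=(10.00,0)
B = A + 1.00·(cos176°, sin176°) = (-0.9976, 0.0698)
|BD| = 10.9978
circle(B,10.00) ∩ circle(D,4.00): a=9.3178, h=3.6301
  candidates: C₊=(8.3431,3.6407) cross=39.923; C₋=(8.2971,-3.6194) cross=-39.923
  mode + wants cross > 0 → take C=(8.3431,3.6407) (cross=39.923)
ex = (C−B)/|BC| = (0.9341,0.3571); ey = (-0.3571,0.9341)
P = B + 1.79·ex + 3.37·ey = (-0.5290,3.8568)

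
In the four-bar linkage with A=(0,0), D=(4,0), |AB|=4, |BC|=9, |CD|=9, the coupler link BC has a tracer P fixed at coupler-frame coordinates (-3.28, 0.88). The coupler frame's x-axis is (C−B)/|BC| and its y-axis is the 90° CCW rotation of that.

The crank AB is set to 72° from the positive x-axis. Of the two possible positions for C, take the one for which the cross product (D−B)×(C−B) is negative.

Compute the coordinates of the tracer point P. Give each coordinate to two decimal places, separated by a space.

A=(0,0), D=(4.00,0)
B = A + 4.00·(cos72°, sin72°) = (1.2361, 3.8042)
|BD| = 4.7023
circle(B,9.00) ∩ circle(D,9.00): a=2.3511, h=8.6875
  candidates: C₊=(9.6463,7.0085) cross=40.851; C₋=(-4.4103,-3.2043) cross=-40.851
  mode - wants cross < 0 → take C=(-4.4103,-3.2043) (cross=-40.851)
ex = (C−B)/|BC| = (-0.6274,-0.7787); ey = (0.7787,-0.6274)
P = B + -3.28·ex + 0.88·ey = (3.9791,5.8063)

3.98 5.81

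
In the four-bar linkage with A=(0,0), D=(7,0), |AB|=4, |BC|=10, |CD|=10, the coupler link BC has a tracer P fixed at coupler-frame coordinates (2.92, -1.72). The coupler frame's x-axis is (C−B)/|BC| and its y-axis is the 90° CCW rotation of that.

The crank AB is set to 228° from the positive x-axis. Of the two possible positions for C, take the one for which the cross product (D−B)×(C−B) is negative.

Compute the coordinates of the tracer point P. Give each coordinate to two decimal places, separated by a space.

A=(0,0), D=(7.00,0)
B = A + 4.00·(cos228°, sin228°) = (-2.6765, -2.9726)
|BD| = 10.1228
circle(B,10.00) ∩ circle(D,10.00): a=5.0614, h=8.6245
  candidates: C₊=(-0.3709,6.7580) cross=87.304; C₋=(4.6943,-9.7306) cross=-87.304
  mode - wants cross < 0 → take C=(4.6943,-9.7306) (cross=-87.304)
ex = (C−B)/|BC| = (0.7371,-0.6758); ey = (0.6758,0.7371)
P = B + 2.92·ex + -1.72·ey = (-1.6866,-6.2137)

-1.69 -6.21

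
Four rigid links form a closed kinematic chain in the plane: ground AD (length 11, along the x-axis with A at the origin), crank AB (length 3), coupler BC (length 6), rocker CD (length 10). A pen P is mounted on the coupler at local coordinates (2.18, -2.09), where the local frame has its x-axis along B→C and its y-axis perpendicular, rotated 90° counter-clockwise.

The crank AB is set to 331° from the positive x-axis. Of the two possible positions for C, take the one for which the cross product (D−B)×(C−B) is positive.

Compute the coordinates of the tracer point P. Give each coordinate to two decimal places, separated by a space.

A=(0,0), D=(11.00,0)
B = A + 3.00·(cos331°, sin331°) = (2.6239, -1.4544)
|BD| = 8.5015
circle(B,6.00) ∩ circle(D,10.00): a=0.4867, h=5.9802
  candidates: C₊=(2.0803,4.5209) cross=50.841; C₋=(4.1265,-7.2632) cross=-50.841
  mode + wants cross > 0 → take C=(2.0803,4.5209) (cross=50.841)
ex = (C−B)/|BC| = (-0.0906,0.9959); ey = (-0.9959,-0.0906)
P = B + 2.18·ex + -2.09·ey = (4.5078,0.9060)

4.51 0.91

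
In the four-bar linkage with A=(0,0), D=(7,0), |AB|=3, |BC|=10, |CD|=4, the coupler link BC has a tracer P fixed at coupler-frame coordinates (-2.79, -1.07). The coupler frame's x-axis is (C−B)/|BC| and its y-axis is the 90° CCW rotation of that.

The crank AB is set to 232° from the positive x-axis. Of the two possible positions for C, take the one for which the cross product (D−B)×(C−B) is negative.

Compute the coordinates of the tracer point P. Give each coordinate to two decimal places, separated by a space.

A=(0,0), D=(7.00,0)
B = A + 3.00·(cos232°, sin232°) = (-1.8470, -2.3640)
|BD| = 9.1574
circle(B,10.00) ∩ circle(D,4.00): a=9.1652, h=4.0000
  candidates: C₊=(5.9749,3.8664) cross=36.629; C₋=(8.0401,-3.8624) cross=-36.629
  mode - wants cross < 0 → take C=(8.0401,-3.8624) (cross=-36.629)
ex = (C−B)/|BC| = (0.9887,-0.1498); ey = (0.1498,0.9887)
P = B + -2.79·ex + -1.07·ey = (-4.7658,-3.0039)

-4.77 -3.00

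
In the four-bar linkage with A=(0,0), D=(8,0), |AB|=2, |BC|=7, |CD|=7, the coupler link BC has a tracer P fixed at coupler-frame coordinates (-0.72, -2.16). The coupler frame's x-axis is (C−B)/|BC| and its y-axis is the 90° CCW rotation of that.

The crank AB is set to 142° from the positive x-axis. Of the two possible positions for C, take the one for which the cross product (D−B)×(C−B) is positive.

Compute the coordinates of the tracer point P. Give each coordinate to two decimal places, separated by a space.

A=(0,0), D=(8.00,0)
B = A + 2.00·(cos142°, sin142°) = (-1.5760, 1.2313)
|BD| = 9.6549
circle(B,7.00) ∩ circle(D,7.00): a=4.8274, h=5.0691
  candidates: C₊=(3.8585,5.6434) cross=48.942; C₋=(2.5655,-4.4121) cross=-48.942
  mode + wants cross > 0 → take C=(3.8585,5.6434) (cross=48.942)
ex = (C−B)/|BC| = (0.7764,0.6303); ey = (-0.6303,0.7764)
P = B + -0.72·ex + -2.16·ey = (-0.7736,-0.8994)

-0.77 -0.90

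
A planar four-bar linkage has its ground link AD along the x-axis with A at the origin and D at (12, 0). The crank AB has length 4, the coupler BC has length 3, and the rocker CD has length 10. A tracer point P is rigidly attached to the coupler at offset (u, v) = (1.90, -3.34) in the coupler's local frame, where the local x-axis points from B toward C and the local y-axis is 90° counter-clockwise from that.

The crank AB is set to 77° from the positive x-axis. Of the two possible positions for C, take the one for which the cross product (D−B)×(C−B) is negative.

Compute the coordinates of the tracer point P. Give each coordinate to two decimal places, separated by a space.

-1.44 0.85

A=(0,0), D=(12.00,0)
B = A + 4.00·(cos77°, sin77°) = (0.8998, 3.8975)
|BD| = 11.7646
circle(B,3.00) ∩ circle(D,10.00): a=2.0147, h=2.2228
  candidates: C₊=(3.5372,5.3273) cross=26.150; C₋=(2.0644,1.1327) cross=-26.150
  mode - wants cross < 0 → take C=(2.0644,1.1327) (cross=-26.150)
ex = (C−B)/|BC| = (0.3882,-0.9216); ey = (0.9216,0.3882)
P = B + 1.90·ex + -3.34·ey = (-1.4407,0.8499)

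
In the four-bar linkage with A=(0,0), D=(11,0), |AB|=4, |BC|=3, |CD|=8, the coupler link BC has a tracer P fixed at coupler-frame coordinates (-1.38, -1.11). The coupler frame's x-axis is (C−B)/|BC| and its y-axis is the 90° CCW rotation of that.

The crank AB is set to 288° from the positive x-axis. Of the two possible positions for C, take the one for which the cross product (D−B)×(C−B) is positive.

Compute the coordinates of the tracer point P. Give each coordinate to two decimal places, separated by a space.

A=(0,0), D=(11.00,0)
B = A + 4.00·(cos288°, sin288°) = (1.2361, -3.8042)
|BD| = 10.4789
circle(B,3.00) ∩ circle(D,8.00): a=2.6151, h=1.4701
  candidates: C₊=(3.1390,-1.4850) cross=15.405; C₋=(4.2065,-4.2247) cross=-15.405
  mode + wants cross > 0 → take C=(3.1390,-1.4850) (cross=15.405)
ex = (C−B)/|BC| = (0.6343,0.7731); ey = (-0.7731,0.6343)
P = B + -1.38·ex + -1.11·ey = (1.2188,-5.5752)

1.22 -5.58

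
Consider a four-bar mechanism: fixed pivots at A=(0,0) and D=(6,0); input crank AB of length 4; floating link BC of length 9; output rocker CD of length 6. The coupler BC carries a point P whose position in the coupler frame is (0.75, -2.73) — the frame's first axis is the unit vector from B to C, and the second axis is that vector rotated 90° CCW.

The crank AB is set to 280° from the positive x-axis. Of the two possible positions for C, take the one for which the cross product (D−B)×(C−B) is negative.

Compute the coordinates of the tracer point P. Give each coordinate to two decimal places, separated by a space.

1.19 -6.73

A=(0,0), D=(6.00,0)
B = A + 4.00·(cos280°, sin280°) = (0.6946, -3.9392)
|BD| = 6.6079
circle(B,9.00) ∩ circle(D,6.00): a=6.7090, h=5.9991
  candidates: C₊=(2.5048,4.8768) cross=39.642; C₋=(9.6574,-4.7564) cross=-39.642
  mode - wants cross < 0 → take C=(9.6574,-4.7564) (cross=-39.642)
ex = (C−B)/|BC| = (0.9959,-0.0908); ey = (0.0908,0.9959)
P = B + 0.75·ex + -2.73·ey = (1.1936,-6.7261)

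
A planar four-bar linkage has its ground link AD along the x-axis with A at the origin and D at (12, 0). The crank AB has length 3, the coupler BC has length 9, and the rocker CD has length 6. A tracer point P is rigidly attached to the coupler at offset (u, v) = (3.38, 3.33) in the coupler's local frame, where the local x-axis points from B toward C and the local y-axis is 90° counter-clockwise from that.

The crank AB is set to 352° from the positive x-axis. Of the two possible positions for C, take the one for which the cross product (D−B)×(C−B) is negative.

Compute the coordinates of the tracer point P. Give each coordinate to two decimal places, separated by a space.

A=(0,0), D=(12.00,0)
B = A + 3.00·(cos352°, sin352°) = (2.9708, -0.4175)
|BD| = 9.0388
circle(B,9.00) ∩ circle(D,6.00): a=7.0087, h=5.6461
  candidates: C₊=(9.7112,5.5463) cross=51.034; C₋=(10.2328,-5.7338) cross=-51.034
  mode - wants cross < 0 → take C=(10.2328,-5.7338) (cross=-51.034)
ex = (C−B)/|BC| = (0.8069,-0.5907); ey = (0.5907,0.8069)
P = B + 3.38·ex + 3.33·ey = (7.6651,0.2728)

7.67 0.27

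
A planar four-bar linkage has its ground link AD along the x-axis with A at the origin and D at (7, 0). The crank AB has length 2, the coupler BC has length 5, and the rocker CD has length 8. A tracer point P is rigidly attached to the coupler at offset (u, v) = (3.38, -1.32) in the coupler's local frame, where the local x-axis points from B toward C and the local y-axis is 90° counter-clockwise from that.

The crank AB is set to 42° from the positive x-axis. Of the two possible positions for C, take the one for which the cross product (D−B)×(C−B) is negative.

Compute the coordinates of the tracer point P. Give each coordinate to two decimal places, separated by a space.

-0.94 -1.36

A=(0,0), D=(7.00,0)
B = A + 2.00·(cos42°, sin42°) = (1.4863, 1.3383)
|BD| = 5.6738
circle(B,5.00) ∩ circle(D,8.00): a=-0.6000, h=4.9639
  candidates: C₊=(2.0741,6.3036) cross=28.164; C₋=(-0.2676,-3.3440) cross=-28.164
  mode - wants cross < 0 → take C=(-0.2676,-3.3440) (cross=-28.164)
ex = (C−B)/|BC| = (-0.3508,-0.9365); ey = (0.9365,-0.3508)
P = B + 3.38·ex + -1.32·ey = (-0.9354,-1.3640)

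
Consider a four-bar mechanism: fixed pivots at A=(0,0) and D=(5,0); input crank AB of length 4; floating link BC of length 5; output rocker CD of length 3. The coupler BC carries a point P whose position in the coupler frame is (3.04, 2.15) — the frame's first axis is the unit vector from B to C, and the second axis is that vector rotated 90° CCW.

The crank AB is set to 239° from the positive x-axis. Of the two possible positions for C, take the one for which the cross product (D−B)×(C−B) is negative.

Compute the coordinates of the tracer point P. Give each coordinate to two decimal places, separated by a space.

A=(0,0), D=(5.00,0)
B = A + 4.00·(cos239°, sin239°) = (-2.0602, -3.4287)
|BD| = 7.8487
circle(B,5.00) ∩ circle(D,3.00): a=4.9436, h=0.7488
  candidates: C₊=(2.0597,-0.5955) cross=5.877; C₋=(2.7139,-1.9426) cross=-5.877
  mode - wants cross < 0 → take C=(2.7139,-1.9426) (cross=-5.877)
ex = (C−B)/|BC| = (0.9548,0.2972); ey = (-0.2972,0.9548)
P = B + 3.04·ex + 2.15·ey = (0.2035,-0.4723)

0.20 -0.47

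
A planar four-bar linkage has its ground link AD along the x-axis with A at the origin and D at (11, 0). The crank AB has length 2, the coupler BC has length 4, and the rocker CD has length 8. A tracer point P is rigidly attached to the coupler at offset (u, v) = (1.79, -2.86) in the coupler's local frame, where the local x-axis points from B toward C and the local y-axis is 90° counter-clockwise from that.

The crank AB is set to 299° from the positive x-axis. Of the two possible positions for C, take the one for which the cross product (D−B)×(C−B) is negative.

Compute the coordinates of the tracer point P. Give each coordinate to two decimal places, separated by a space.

A=(0,0), D=(11.00,0)
B = A + 2.00·(cos299°, sin299°) = (0.9696, -1.7492)
|BD| = 10.1818
circle(B,4.00) ∩ circle(D,8.00): a=2.7337, h=2.9201
  candidates: C₊=(3.1610,1.5971) cross=29.731; C₋=(4.1644,-4.1562) cross=-29.731
  mode - wants cross < 0 → take C=(4.1644,-4.1562) (cross=-29.731)
ex = (C−B)/|BC| = (0.7987,-0.6017); ey = (0.6017,0.7987)
P = B + 1.79·ex + -2.86·ey = (0.6783,-5.1106)

0.68 -5.11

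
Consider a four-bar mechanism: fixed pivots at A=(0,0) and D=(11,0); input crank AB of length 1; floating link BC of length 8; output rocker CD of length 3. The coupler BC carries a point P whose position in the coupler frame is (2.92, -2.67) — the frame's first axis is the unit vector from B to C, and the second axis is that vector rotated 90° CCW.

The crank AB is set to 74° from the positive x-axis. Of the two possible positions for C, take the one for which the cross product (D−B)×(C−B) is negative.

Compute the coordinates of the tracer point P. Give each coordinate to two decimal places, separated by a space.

2.56 -2.27

A=(0,0), D=(11.00,0)
B = A + 1.00·(cos74°, sin74°) = (0.2756, 0.9613)
|BD| = 10.7674
circle(B,8.00) ∩ circle(D,3.00): a=7.9377, h=0.9965
  candidates: C₊=(8.2706,1.2451) cross=10.730; C₋=(8.0927,-0.7399) cross=-10.730
  mode - wants cross < 0 → take C=(8.0927,-0.7399) (cross=-10.730)
ex = (C−B)/|BC| = (0.9771,-0.2126); ey = (0.2126,0.9771)
P = B + 2.92·ex + -2.67·ey = (2.5611,-2.2686)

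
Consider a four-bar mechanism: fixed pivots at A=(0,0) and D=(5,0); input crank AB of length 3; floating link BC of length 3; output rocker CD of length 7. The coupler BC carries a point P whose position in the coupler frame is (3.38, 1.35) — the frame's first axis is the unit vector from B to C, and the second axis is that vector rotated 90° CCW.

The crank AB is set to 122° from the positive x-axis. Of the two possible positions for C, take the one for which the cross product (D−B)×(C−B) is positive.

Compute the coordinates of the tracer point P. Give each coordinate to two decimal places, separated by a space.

-0.78 6.09

A=(0,0), D=(5.00,0)
B = A + 3.00·(cos122°, sin122°) = (-1.5898, 2.5441)
|BD| = 7.0638
circle(B,3.00) ∩ circle(D,7.00): a=0.7006, h=2.9171
  candidates: C₊=(0.1144,5.0131) cross=20.606; C₋=(-1.9868,-0.4295) cross=-20.606
  mode + wants cross > 0 → take C=(0.1144,5.0131) (cross=20.606)
ex = (C−B)/|BC| = (0.5681,0.8230); ey = (-0.8230,0.5681)
P = B + 3.38·ex + 1.35·ey = (-0.7807,6.0927)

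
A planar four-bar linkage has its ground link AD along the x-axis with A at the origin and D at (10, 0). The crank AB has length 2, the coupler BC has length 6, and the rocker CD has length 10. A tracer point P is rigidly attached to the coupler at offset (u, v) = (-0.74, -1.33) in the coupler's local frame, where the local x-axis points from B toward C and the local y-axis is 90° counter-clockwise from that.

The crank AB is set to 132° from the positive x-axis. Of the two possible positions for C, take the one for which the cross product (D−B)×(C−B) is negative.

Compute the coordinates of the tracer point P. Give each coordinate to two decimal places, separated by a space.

-2.85 1.68

A=(0,0), D=(10.00,0)
B = A + 2.00·(cos132°, sin132°) = (-1.3383, 1.4863)
|BD| = 11.4353
circle(B,6.00) ∩ circle(D,10.00): a=2.9193, h=5.2419
  candidates: C₊=(2.2376,6.3043) cross=59.943; C₋=(0.8749,-4.0906) cross=-59.943
  mode - wants cross < 0 → take C=(0.8749,-4.0906) (cross=-59.943)
ex = (C−B)/|BC| = (0.3689,-0.9295); ey = (0.9295,0.3689)
P = B + -0.74·ex + -1.33·ey = (-2.8474,1.6835)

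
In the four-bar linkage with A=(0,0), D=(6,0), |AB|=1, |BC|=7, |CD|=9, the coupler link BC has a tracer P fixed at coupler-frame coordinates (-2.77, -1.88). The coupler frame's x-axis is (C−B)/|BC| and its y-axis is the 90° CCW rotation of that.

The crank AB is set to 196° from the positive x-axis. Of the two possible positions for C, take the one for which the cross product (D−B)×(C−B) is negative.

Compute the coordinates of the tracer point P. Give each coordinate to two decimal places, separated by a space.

-3.38 2.04

A=(0,0), D=(6.00,0)
B = A + 1.00·(cos196°, sin196°) = (-0.9613, -0.2756)
|BD| = 6.9667
circle(B,7.00) ∩ circle(D,9.00): a=1.1867, h=6.8987
  candidates: C₊=(-0.0484,6.6646) cross=48.061; C₋=(0.4975,-7.1220) cross=-48.061
  mode - wants cross < 0 → take C=(0.4975,-7.1220) (cross=-48.061)
ex = (C−B)/|BC| = (0.2084,-0.9780); ey = (0.9780,0.2084)
P = B + -2.77·ex + -1.88·ey = (-3.3772,2.0418)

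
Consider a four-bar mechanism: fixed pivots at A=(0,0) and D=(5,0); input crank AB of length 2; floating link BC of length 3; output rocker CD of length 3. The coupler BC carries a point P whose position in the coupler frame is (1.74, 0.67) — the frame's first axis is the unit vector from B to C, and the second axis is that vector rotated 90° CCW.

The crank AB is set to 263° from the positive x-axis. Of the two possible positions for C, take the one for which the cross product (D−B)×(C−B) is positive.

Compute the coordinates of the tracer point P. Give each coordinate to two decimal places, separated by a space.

0.61 -0.33

A=(0,0), D=(5.00,0)
B = A + 2.00·(cos263°, sin263°) = (-0.2437, -1.9851)
|BD| = 5.6069
circle(B,3.00) ∩ circle(D,3.00): a=2.8035, h=1.0680
  candidates: C₊=(2.0000,0.0063) cross=5.988; C₋=(2.7563,-1.9914) cross=-5.988
  mode + wants cross > 0 → take C=(2.0000,0.0063) (cross=5.988)
ex = (C−B)/|BC| = (0.7479,0.6638); ey = (-0.6638,0.7479)
P = B + 1.74·ex + 0.67·ey = (0.6129,-0.3290)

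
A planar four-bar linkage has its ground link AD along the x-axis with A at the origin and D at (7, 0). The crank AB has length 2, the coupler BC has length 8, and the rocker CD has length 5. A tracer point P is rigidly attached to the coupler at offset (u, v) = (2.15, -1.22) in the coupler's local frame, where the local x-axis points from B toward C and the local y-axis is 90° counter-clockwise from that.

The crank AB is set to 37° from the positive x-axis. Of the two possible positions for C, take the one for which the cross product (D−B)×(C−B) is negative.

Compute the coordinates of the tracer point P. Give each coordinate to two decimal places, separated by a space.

2.01 -1.23

A=(0,0), D=(7.00,0)
B = A + 2.00·(cos37°, sin37°) = (1.5973, 1.2036)
|BD| = 5.5352
circle(B,8.00) ∩ circle(D,5.00): a=6.2905, h=4.9426
  candidates: C₊=(8.8120,4.6601) cross=27.358; C₋=(6.6625,-4.9886) cross=-27.358
  mode - wants cross < 0 → take C=(6.6625,-4.9886) (cross=-27.358)
ex = (C−B)/|BC| = (0.6332,-0.7740); ey = (0.7740,0.6332)
P = B + 2.15·ex + -1.22·ey = (2.0142,-1.2330)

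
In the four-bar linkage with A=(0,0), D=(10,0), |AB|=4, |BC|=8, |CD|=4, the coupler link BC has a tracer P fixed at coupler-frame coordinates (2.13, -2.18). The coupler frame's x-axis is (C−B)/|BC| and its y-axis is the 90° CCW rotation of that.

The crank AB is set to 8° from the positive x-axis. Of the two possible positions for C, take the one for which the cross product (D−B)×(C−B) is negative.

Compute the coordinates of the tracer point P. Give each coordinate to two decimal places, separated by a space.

4.49 -2.45

A=(0,0), D=(10.00,0)
B = A + 4.00·(cos8°, sin8°) = (3.9611, 0.5567)
|BD| = 6.0645
circle(B,8.00) ∩ circle(D,4.00): a=6.9897, h=3.8915
  candidates: C₊=(11.2785,3.7902) cross=23.600; C₋=(10.5640,-3.9600) cross=-23.600
  mode - wants cross < 0 → take C=(10.5640,-3.9600) (cross=-23.600)
ex = (C−B)/|BC| = (0.8254,-0.5646); ey = (0.5646,0.8254)
P = B + 2.13·ex + -2.18·ey = (4.4883,-2.4452)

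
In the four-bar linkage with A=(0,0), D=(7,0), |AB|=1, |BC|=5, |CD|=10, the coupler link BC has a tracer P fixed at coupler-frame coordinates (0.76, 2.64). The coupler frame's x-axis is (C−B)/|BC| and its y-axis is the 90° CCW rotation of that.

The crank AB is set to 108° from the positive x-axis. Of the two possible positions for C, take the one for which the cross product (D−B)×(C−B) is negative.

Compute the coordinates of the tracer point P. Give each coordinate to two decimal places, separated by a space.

1.80 -0.81

A=(0,0), D=(7.00,0)
B = A + 1.00·(cos108°, sin108°) = (-0.3090, 0.9511)
|BD| = 7.3706
circle(B,5.00) ∩ circle(D,10.00): a=-1.4024, h=4.7993
  candidates: C₊=(-1.0805,5.8912) cross=35.374; C₋=(-2.3190,-3.6271) cross=-35.374
  mode - wants cross < 0 → take C=(-2.3190,-3.6271) (cross=-35.374)
ex = (C−B)/|BC| = (-0.4020,-0.9156); ey = (0.9156,-0.4020)
P = B + 0.76·ex + 2.64·ey = (1.8028,-0.8061)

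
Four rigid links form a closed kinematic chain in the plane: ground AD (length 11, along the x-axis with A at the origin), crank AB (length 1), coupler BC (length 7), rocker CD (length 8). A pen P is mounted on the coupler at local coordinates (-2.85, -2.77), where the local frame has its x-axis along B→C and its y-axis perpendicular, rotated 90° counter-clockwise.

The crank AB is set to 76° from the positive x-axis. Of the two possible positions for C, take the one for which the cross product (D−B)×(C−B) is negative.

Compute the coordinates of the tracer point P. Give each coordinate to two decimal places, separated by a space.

A=(0,0), D=(11.00,0)
B = A + 1.00·(cos76°, sin76°) = (0.2419, 0.9703)
|BD| = 10.8017
circle(B,7.00) ∩ circle(D,8.00): a=4.7065, h=5.1816
  candidates: C₊=(5.3949,5.7081) cross=55.970; C₋=(4.4640,-4.6131) cross=-55.970
  mode - wants cross < 0 → take C=(4.4640,-4.6131) (cross=-55.970)
ex = (C−B)/|BC| = (0.6032,-0.7976); ey = (0.7976,0.6032)
P = B + -2.85·ex + -2.77·ey = (-3.6865,1.5728)

-3.69 1.57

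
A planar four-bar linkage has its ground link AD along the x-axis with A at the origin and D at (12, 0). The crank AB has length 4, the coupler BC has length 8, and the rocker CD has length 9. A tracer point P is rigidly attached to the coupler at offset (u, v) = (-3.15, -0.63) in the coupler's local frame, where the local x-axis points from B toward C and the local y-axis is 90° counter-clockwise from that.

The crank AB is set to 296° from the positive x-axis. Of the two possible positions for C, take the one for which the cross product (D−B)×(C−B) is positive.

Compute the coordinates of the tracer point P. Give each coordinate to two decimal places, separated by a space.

1.48 -6.80

A=(0,0), D=(12.00,0)
B = A + 4.00·(cos296°, sin296°) = (1.7535, -3.5952)
|BD| = 10.8589
circle(B,8.00) ∩ circle(D,9.00): a=4.6467, h=6.5122
  candidates: C₊=(3.9821,4.0881) cross=70.715; C₋=(8.2942,-8.2016) cross=-70.715
  mode + wants cross > 0 → take C=(3.9821,4.0881) (cross=70.715)
ex = (C−B)/|BC| = (0.2786,0.9604); ey = (-0.9604,0.2786)
P = B + -3.15·ex + -0.63·ey = (1.4810,-6.7960)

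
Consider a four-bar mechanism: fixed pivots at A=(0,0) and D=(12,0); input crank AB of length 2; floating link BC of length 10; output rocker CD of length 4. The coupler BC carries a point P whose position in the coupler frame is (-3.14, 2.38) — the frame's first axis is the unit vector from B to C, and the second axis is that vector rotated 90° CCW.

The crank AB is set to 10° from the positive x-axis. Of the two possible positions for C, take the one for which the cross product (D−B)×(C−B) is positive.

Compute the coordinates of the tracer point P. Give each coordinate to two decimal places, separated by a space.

-1.82 1.44

A=(0,0), D=(12.00,0)
B = A + 2.00·(cos10°, sin10°) = (1.9696, 0.3473)
|BD| = 10.0364
circle(B,10.00) ∩ circle(D,4.00): a=9.2030, h=3.9122
  candidates: C₊=(11.3024,3.9387) cross=39.264; C₋=(11.0317,-3.8810) cross=-39.264
  mode + wants cross > 0 → take C=(11.3024,3.9387) (cross=39.264)
ex = (C−B)/|BC| = (0.9333,0.3591); ey = (-0.3591,0.9333)
P = B + -3.14·ex + 2.38·ey = (-1.8156,1.4408)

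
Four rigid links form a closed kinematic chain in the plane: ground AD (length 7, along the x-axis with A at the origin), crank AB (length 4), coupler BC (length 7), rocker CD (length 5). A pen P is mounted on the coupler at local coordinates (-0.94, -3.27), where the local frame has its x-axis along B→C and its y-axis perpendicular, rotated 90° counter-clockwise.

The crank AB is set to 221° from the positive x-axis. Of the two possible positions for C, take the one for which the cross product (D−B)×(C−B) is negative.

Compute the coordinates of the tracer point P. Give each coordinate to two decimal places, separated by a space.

A=(0,0), D=(7.00,0)
B = A + 4.00·(cos221°, sin221°) = (-3.0188, -2.6242)
|BD| = 10.3568
circle(B,7.00) ∩ circle(D,5.00): a=6.3371, h=2.9735
  candidates: C₊=(2.3580,1.8579) cross=30.796; C₋=(3.8649,-3.8950) cross=-30.796
  mode - wants cross < 0 → take C=(3.8649,-3.8950) (cross=-30.796)
ex = (C−B)/|BC| = (0.9834,-0.1815); ey = (0.1815,0.9834)
P = B + -0.94·ex + -3.27·ey = (-4.5368,-5.6693)

-4.54 -5.67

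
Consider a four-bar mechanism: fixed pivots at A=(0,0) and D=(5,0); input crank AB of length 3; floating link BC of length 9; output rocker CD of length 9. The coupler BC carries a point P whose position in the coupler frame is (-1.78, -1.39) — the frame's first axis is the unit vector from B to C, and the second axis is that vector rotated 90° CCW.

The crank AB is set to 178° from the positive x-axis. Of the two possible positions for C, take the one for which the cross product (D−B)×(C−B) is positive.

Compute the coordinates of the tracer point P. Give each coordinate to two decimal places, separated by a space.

-2.57 -2.11

A=(0,0), D=(5.00,0)
B = A + 3.00·(cos178°, sin178°) = (-2.9982, 0.1047)
|BD| = 7.9989
circle(B,9.00) ∩ circle(D,9.00): a=3.9994, h=8.0625
  candidates: C₊=(1.1064,8.1142) cross=64.491; C₋=(0.8954,-8.0095) cross=-64.491
  mode + wants cross > 0 → take C=(1.1064,8.1142) (cross=64.491)
ex = (C−B)/|BC| = (0.4561,0.8899); ey = (-0.8899,0.4561)
P = B + -1.78·ex + -1.39·ey = (-2.5730,-2.1133)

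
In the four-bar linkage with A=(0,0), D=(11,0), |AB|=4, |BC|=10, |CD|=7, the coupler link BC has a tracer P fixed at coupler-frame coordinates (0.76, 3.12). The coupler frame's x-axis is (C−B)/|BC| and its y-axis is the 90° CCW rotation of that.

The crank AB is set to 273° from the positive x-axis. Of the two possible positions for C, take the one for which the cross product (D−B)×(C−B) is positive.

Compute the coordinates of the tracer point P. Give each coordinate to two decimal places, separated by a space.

A=(0,0), D=(11.00,0)
B = A + 4.00·(cos273°, sin273°) = (0.2093, -3.9945)
|BD| = 11.5063
circle(B,10.00) ∩ circle(D,7.00): a=7.9693, h=6.0407
  candidates: C₊=(5.5859,4.4371) cross=69.506; C₋=(9.7801,-6.8929) cross=-69.506
  mode + wants cross > 0 → take C=(5.5859,4.4371) (cross=69.506)
ex = (C−B)/|BC| = (0.5377,0.8432); ey = (-0.8432,0.5377)
P = B + 0.76·ex + 3.12·ey = (-2.0127,-1.6762)

-2.01 -1.68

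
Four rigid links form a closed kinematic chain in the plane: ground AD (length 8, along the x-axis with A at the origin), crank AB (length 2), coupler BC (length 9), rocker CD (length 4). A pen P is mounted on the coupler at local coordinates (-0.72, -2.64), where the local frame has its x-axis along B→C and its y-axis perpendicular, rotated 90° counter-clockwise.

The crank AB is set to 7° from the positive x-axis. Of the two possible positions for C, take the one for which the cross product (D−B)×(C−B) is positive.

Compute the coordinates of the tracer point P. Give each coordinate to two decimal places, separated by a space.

A=(0,0), D=(8.00,0)
B = A + 2.00·(cos7°, sin7°) = (1.9851, 0.2437)
|BD| = 6.0198
circle(B,9.00) ∩ circle(D,4.00): a=8.4087, h=3.2083
  candidates: C₊=(10.5168,3.1089) cross=19.313; C₋=(10.2570,-3.3024) cross=-19.313
  mode + wants cross > 0 → take C=(10.5168,3.1089) (cross=19.313)
ex = (C−B)/|BC| = (0.9480,0.3184); ey = (-0.3184,0.9480)
P = B + -0.72·ex + -2.64·ey = (2.1430,-2.4881)

2.14 -2.49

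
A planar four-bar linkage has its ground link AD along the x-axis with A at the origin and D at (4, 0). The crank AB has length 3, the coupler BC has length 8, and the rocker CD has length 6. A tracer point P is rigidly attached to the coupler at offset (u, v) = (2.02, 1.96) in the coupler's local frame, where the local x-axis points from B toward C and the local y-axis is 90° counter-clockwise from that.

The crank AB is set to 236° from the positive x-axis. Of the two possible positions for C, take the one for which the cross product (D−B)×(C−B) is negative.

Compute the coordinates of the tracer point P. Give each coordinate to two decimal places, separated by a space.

A=(0,0), D=(4.00,0)
B = A + 3.00·(cos236°, sin236°) = (-1.6776, -2.4871)
|BD| = 6.1984
circle(B,8.00) ∩ circle(D,6.00): a=5.3579, h=5.9408
  candidates: C₊=(0.8463,5.1043) cross=36.824; C₋=(5.6138,-5.7789) cross=-36.824
  mode - wants cross < 0 → take C=(5.6138,-5.7789) (cross=-36.824)
ex = (C−B)/|BC| = (0.9114,-0.4115); ey = (0.4115,0.9114)
P = B + 2.02·ex + 1.96·ey = (0.9700,-1.5319)

0.97 -1.53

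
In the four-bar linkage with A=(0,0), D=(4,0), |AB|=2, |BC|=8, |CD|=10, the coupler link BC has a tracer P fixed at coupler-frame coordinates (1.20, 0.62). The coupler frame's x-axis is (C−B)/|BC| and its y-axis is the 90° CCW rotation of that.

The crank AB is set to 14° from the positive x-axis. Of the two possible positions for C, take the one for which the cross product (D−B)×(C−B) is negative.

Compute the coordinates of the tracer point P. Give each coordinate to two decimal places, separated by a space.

0.84 -0.30

A=(0,0), D=(4.00,0)
B = A + 2.00·(cos14°, sin14°) = (1.9406, 0.4838)
|BD| = 2.1155
circle(B,8.00) ∩ circle(D,10.00): a=-7.4510, h=2.9126
  candidates: C₊=(-4.6467,5.0234) cross=6.162; C₋=(-5.9790,-0.6474) cross=-6.162
  mode - wants cross < 0 → take C=(-5.9790,-0.6474) (cross=-6.162)
ex = (C−B)/|BC| = (-0.9900,-0.1414); ey = (0.1414,-0.9900)
P = B + 1.20·ex + 0.62·ey = (0.8403,-0.2996)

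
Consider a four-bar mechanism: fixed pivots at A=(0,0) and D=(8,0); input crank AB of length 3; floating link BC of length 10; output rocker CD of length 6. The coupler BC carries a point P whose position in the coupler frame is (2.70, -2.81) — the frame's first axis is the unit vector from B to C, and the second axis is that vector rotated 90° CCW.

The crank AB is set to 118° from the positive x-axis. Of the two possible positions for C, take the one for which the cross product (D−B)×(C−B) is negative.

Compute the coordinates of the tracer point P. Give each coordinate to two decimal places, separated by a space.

A=(0,0), D=(8.00,0)
B = A + 3.00·(cos118°, sin118°) = (-1.4084, 2.6488)
|BD| = 9.7742
circle(B,10.00) ∩ circle(D,6.00): a=8.1610, h=5.7791
  candidates: C₊=(8.0134,6.0000) cross=56.486; C₋=(4.8811,-5.1256) cross=-56.486
  mode - wants cross < 0 → take C=(4.8811,-5.1256) (cross=-56.486)
ex = (C−B)/|BC| = (0.6289,-0.7774); ey = (0.7774,0.6289)
P = B + 2.70·ex + -2.81·ey = (-1.8949,-1.2176)

-1.89 -1.22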